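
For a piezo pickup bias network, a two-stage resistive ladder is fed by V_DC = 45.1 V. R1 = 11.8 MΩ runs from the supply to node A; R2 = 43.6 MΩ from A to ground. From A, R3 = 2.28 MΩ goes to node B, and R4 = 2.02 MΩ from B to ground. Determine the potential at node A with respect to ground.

The second stage (R3 + R4 = 4.300 MΩ) loads node A in parallel with R2.
Effective lower resistance at A: R2 ‖ 4.300 = 3.914 MΩ.
First divider: V_A = V_DC · 3.914/(11.8 + 3.914) = 11.23 V.

V_A ≈ 11.2 V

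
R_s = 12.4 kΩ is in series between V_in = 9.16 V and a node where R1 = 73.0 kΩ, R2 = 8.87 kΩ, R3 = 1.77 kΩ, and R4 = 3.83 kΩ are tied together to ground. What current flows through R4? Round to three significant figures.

Equivalent of the parallel group: R_p = 1.050 kΩ.
V_A = 9.16 × 1.050/13.45 = 0.7150 V.
Branch current I = V_A/R4 = 0.7150/3.83 = 0.1867 mA.

I ≈ 0.187 mA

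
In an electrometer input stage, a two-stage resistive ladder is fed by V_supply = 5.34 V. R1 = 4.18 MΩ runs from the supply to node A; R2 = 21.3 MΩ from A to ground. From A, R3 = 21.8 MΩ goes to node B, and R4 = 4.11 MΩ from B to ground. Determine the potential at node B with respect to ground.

V_B ≈ 0.624 V

The second stage (R3 + R4 = 25.91 MΩ) loads node A in parallel with R2.
R2 ‖ (R3+R4) = 11.69 MΩ.
So V_A = 5.34 × 0.7366 = 3.933 V.
Stage 2 is unloaded, so V_B = V_A · R4/(R3+R4) = 3.933 × 4.11/25.91 = 0.6240 V.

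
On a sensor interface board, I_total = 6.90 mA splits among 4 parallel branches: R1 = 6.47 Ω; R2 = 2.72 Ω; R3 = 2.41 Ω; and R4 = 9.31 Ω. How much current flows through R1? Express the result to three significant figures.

I ≈ 1.02 mA

Total conductance ΣG = 1/6.47 + 1/2.72 + 1/2.41 + 1/9.31 = 1.045 (units of 1/Ω).
By the current-divider rule, I = I_total · G_k/ΣG = 6.90 × 0.1480 = 1.021 mA.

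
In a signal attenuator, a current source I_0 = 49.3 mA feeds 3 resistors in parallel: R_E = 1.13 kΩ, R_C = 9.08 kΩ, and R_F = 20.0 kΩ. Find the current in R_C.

I ≈ 5.20 mA

ΣG = 1/1.13 + 1/9.08 + 1/20.0 = 1.045.
By the current-divider rule, I = I_0 · G_k/ΣG = 49.3 × 0.1054 = 5.195 mA.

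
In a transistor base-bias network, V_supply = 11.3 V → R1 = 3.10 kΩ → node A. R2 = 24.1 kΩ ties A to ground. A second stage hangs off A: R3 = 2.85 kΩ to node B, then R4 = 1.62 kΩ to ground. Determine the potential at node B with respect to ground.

V_B ≈ 2.25 V

Node A sees R2 in parallel with the series input of stage 2, R3 + R4 = 4.470 kΩ.
R2 ‖ (R3+R4) = 3.771 kΩ.
V_A = 11.3 × 3.771/(3.10 + 3.771) = 6.201 V.
V_B = V_A × 0.3624 = 2.248 V.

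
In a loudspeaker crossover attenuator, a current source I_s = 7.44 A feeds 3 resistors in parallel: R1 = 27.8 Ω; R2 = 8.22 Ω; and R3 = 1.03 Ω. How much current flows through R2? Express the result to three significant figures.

I ≈ 0.802 A

Conductances: ΣG = 1/27.8 + 1/8.22 + 1/1.03 = 1.128 (1/Ω).
R2 takes the fraction G_k/ΣG = 0.1217/1.128 = 0.1078, so I = 7.44 × 0.1078 = 0.8020 A.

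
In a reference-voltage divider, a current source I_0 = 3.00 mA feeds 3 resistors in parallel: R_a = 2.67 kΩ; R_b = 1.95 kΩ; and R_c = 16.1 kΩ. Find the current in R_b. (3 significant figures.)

I ≈ 1.62 mA

Total conductance ΣG = 1/2.67 + 1/1.95 + 1/16.1 = 0.9495 (units of 1/kΩ).
Current divider: I(R_b) = I_0 · G_k/ΣG = 3.00 × (0.5128/0.9495) = 3.00 × 0.5401 = 1.620 mA.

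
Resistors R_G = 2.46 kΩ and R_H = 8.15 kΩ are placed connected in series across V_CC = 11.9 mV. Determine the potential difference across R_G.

ΣR = 2.46 + 8.15 = 10.61 kΩ.
V = V_CC · R/ΣR = 11.9 × 0.2319 = 2.759 mV.

V ≈ 2.76 mV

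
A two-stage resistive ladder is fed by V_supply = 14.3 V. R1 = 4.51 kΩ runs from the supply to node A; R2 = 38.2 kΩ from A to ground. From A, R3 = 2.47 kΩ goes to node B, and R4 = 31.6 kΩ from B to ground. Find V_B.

V_B ≈ 10.6 V

Node A sees R2 in parallel with the series input of stage 2, R3 + R4 = 34.07 kΩ.
R2 ‖ (R3+R4) = 18.01 kΩ.
So V_A = 14.3 × 0.7997 = 11.44 V.
Stage 2 is unloaded, so V_B = V_A · R4/(R3+R4) = 11.44 × 31.6/34.07 = 10.61 V.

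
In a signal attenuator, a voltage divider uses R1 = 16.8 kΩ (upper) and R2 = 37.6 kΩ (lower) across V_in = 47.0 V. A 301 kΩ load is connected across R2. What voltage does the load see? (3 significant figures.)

V_out ≈ 31.3 V

R2 ‖ R_L = (37.6 × 301)/(37.6 + 301) = 33.42 kΩ.
Now apply the divider: V_out = 47.0 × 0.6655 = 31.28 V.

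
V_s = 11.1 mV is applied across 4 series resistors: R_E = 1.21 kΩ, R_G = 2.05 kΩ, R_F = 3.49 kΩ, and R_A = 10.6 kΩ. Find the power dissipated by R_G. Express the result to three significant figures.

ΣR = 17.35 kΩ → I = 11.1/17.35 = 0.6398 µA.
P(R_G) = I²·R_G = (0.6398)² × 2.05 = 0.8391 nW.

P ≈ 0.839 nW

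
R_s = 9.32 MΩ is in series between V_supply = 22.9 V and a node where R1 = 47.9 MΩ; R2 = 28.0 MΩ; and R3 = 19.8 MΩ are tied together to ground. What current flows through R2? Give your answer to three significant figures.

I ≈ 0.409 µA

Parallel bank: R_p = 1/(1/47.9 + 1/28.0 + 1/19.8) = 9.337 MΩ.
V_A by voltage divider: V_A = 22.9 × 9.337/(9.32 + 9.337) = 11.46 V.
Branch current I = V_A/R2 = 11.46/28.0 = 0.4093 µA.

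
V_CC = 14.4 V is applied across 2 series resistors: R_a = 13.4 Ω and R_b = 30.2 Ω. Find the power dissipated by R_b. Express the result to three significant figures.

Series current I = V_CC/ΣR = 14.4/43.60 = 0.3303 A.
P(R_b) = I²·R_b = (0.3303)² × 30.2 = 3.294 W.

P ≈ 3.29 W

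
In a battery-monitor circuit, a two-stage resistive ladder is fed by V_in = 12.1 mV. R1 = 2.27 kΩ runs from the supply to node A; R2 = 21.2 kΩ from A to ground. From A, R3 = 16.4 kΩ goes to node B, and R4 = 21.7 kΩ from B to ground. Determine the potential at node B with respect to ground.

V_B ≈ 5.91 mV

The second stage (R3 + R4 = 38.10 kΩ) loads node A in parallel with R2.
R2 ‖ (R3+R4) = 13.62 kΩ.
First divider: V_A = V_in · 13.62/(2.27 + 13.62) = 10.37 mV.
Stage 2 is unloaded, so V_B = V_A · R4/(R3+R4) = 10.37 × 21.7/38.10 = 5.907 mV.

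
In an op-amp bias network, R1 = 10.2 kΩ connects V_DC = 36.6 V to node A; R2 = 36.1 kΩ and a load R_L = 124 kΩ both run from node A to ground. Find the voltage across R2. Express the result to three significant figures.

First combine the lower leg with the load: R2 ‖ R_L = 27.96 kΩ.
Now apply the divider: V_out = 36.6 × 0.7327 = 26.82 V.
(Unloaded it would be 28.5 V; the load pulls it down.)

V_out ≈ 26.8 V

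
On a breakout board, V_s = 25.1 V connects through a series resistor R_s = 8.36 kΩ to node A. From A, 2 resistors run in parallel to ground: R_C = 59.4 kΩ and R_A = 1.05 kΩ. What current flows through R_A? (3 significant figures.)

Equivalent of the parallel group: R_p = 1.032 kΩ.
V_A by voltage divider: V_A = 25.1 × 1.032/(8.36 + 1.032) = 2.757 V.
I(R_A) = V_A / R_A = 2.757/1.05 = 2.626 mA.
(Equivalently: I_total = 2.673 mA, then current-divider fraction G_k/ΣG = 0.9826.)

I ≈ 2.63 mA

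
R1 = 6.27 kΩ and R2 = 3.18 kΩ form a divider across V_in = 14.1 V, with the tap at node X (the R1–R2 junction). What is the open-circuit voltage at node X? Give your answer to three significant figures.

Open-circuit (no load on X): V_th = V_in · R2/(R1 + R2) = 14.1 × 3.18/(6.270 + 3.18) = 4.745 V.

V_th ≈ 4.74 V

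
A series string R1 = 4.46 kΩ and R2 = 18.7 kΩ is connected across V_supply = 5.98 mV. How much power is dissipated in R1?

P ≈ 0.297 nW

ΣR = 23.16 kΩ → I = 5.98/23.16 = 0.2582 µA.
P = I²R = 0.06667 × 4.46 = 0.2973 nW.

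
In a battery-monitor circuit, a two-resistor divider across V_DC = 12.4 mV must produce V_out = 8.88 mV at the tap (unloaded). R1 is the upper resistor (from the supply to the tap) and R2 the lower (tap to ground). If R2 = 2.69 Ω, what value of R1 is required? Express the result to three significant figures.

The divider ratio is R2/(R1+R2) = 8.88/12.4 = 0.7161.
R1 = R2·(1/k − 1) = 2.69 × 0.3964 = 1.066 Ω.

R1 ≈ 1.07 Ω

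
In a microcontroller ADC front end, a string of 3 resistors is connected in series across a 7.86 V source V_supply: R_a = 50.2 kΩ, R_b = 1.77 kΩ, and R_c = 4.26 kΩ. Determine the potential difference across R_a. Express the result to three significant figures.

ΣR = 50.2 + 1.77 + 4.26 = 56.23 kΩ.
Voltage divider: V = V_supply · (50.20 / 56.23) = 7.86 × 0.8928 = 7.017 V.

V ≈ 7.02 V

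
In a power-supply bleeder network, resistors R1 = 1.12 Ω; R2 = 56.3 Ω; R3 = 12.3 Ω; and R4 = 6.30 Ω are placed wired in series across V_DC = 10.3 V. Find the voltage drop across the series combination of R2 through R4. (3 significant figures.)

V ≈ 10.1 V

ΣR = 1.12 + 56.3 + 12.3 + 6.30 = 76.02 Ω.
R_{R2..R4} = 56.3 + 12.3 + 6.30 = 74.90 Ω.
V = V_DC · R/ΣR = 10.3 × 0.9853 = 10.15 V.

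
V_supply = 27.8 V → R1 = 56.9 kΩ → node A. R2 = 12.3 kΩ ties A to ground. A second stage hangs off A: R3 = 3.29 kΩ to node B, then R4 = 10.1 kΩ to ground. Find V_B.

Looking into the second stage from A: R3 + R4 = 13.39 kΩ appears in parallel with R2.
R2 ‖ (R3+R4) = 6.411 kΩ.
V_A = 27.8 × 6.411/(56.9 + 6.411) = 2.815 V.
V_B = V_A × 0.7543 = 2.123 V.

V_B ≈ 2.12 V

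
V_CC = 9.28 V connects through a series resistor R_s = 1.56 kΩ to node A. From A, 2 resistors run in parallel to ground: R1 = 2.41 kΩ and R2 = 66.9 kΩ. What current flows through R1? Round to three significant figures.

Equivalent of the parallel group: R_p = 2.326 kΩ.
V_A by voltage divider: V_A = 9.28 × 2.326/(1.56 + 2.326) = 5.555 V.
Branch current I = V_A/R1 = 5.555/2.41 = 2.305 mA.

I ≈ 2.30 mA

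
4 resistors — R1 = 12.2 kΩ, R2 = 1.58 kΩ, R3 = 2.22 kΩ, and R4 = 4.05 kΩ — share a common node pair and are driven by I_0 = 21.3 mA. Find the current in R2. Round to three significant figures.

Total conductance ΣG = 1/12.2 + 1/1.58 + 1/2.22 + 1/4.05 = 1.412 (units of 1/kΩ).
By the current-divider rule, I = I_0 · G_k/ΣG = 21.3 × 0.4482 = 9.546 mA.

I ≈ 9.55 mA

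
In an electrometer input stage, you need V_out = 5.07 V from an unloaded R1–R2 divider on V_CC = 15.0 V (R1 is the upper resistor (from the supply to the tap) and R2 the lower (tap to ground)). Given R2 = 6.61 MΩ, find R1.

V_out/V_CC = R2/(R1+R2) = 0.3380.
R1 = R2·(1/k − 1) = 6.61 × 1.959 = 12.95 MΩ.

R1 ≈ 12.9 MΩ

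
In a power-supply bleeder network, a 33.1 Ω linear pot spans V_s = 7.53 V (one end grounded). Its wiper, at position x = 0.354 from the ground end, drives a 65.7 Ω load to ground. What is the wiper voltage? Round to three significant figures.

V_out ≈ 2.39 V

The pot divides into 21.38 Ω above the wiper and 11.72 Ω below.
Lower segment in parallel with the load: 11.72 ‖ 65.7 = 9.944 Ω.
Then V_out = V_s · 9.944/(21.38 + 9.944) = 2.390 V.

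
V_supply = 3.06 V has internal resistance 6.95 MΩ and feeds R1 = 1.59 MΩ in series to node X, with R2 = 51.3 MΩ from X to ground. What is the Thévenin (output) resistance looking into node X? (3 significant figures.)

R1' = 6.95 + 1.59 = 8.540 MΩ (source resistance + R1).
Zeroing V_supply shorts the top of R1' to ground, so R_th = R1' ‖ R2 = 7.321 MΩ.

R_th ≈ 7.32 MΩ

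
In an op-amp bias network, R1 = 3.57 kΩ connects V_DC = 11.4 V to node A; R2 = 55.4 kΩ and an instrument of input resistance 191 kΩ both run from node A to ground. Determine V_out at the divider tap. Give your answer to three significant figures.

First combine the lower leg with the load: R2 ‖ R_L = 42.94 kΩ.
Voltage divider with the loaded lower leg: V_out = 11.4 × 42.94/(3.57 + 42.94) = 11.4 × 0.9232 = 10.53 V.
(Unloaded it would be 10.7 V; the load pulls it down.)

V_out ≈ 10.5 V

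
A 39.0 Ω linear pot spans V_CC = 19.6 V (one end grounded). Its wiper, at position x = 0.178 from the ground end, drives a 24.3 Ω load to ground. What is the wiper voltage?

The pot divides into 32.06 Ω above the wiper and 6.942 Ω below.
(x·R_p) ‖ R_L = 5.399 Ω.
V_out = 19.6 × 5.399/(32.06 + 5.399) = 2.825 V.
(Unloaded: V_out = x·V_CC = 3.49 V.)

V_out ≈ 2.83 V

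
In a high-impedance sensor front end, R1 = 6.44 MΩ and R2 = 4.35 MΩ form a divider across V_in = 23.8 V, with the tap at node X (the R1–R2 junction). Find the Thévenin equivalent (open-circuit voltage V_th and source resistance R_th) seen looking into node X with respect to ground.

Open-circuit (no load on X): V_th = V_in · R2/(R1 + R2) = 23.8 × 4.35/(6.440 + 4.35) = 9.595 V.
Looking into X with the source shorted: R_th = R1·R2/(R1+R2) = 6.440 × 4.35/10.79 = 2.596 MΩ.

V_th ≈ 9.59 V, R_th ≈ 2.60 MΩ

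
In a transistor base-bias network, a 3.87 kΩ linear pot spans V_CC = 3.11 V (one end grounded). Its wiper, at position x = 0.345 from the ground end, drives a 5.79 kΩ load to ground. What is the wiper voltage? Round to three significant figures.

The pot divides into 2.535 kΩ above the wiper and 1.335 kΩ below.
(x·R_p) ‖ R_L = 1.085 kΩ.
V_out = 3.11 × 1.085/(2.535 + 1.085) = 0.9322 V.
(Unloaded: V_out = x·V_CC = 1.07 V.)

V_out ≈ 0.932 V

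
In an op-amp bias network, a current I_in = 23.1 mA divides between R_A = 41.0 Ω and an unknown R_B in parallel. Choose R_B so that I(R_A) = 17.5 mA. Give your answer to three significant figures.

The fraction through R_A equals R_B/(R_A+R_B).
With f = 0.7576, R_B = R_A · f/(1−f) = 41.0 × 3.125 = 128.1 Ω.

R_B ≈ 128 Ω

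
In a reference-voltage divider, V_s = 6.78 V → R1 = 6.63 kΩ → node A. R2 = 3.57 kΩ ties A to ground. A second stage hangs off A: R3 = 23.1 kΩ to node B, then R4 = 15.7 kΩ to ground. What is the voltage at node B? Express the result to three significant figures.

V_B ≈ 0.906 V

The second stage (R3 + R4 = 38.80 kΩ) loads node A in parallel with R2.
R2 ‖ (R3+R4) = 3.269 kΩ.
So V_A = 6.78 × 0.3302 = 2.239 V.
Stage 2 is unloaded, so V_B = V_A · R4/(R3+R4) = 2.239 × 15.7/38.80 = 0.9060 V.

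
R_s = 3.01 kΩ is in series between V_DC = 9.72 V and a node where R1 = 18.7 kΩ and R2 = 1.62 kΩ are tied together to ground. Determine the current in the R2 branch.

Parallel bank: R_p = 1/(1/18.7 + 1/1.62) = 1.491 kΩ.
V_A by voltage divider: V_A = 9.72 × 1.491/(3.01 + 1.491) = 3.220 V.
Branch current I = V_A/R2 = 3.220/1.62 = 1.987 mA.

I ≈ 1.99 mA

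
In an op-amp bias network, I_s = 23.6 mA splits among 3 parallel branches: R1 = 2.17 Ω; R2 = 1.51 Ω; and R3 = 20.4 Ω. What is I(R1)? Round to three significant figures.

Conductances: ΣG = 1/2.17 + 1/1.51 + 1/20.4 = 1.172 (1/Ω).
R1 takes the fraction G_k/ΣG = 0.4608/1.172 = 0.3932, so I = 23.6 × 0.3932 = 9.279 mA.

I ≈ 9.28 mA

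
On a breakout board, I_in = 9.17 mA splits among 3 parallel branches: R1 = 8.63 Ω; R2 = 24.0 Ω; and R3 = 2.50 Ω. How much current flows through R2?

ΣG = 1/8.63 + 1/24.0 + 1/2.50 = 0.5575.
By the current-divider rule, I = I_in · G_k/ΣG = 9.17 × 0.07473 = 0.6853 mA.

I ≈ 0.685 mA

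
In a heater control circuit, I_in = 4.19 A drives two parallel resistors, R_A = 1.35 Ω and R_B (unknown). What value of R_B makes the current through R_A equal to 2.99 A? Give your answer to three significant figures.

R_B ≈ 3.36 Ω

Two-branch current divider: I_A = I_in · R_B/(R_A + R_B).
With f = 0.7136, R_B = R_A · f/(1−f) = 1.35 × 2.492 = 3.364 Ω.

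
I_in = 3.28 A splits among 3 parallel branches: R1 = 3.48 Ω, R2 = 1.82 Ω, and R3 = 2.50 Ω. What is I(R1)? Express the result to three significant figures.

I ≈ 0.762 A

Total conductance ΣG = 1/3.48 + 1/1.82 + 1/2.50 = 1.237 (units of 1/Ω).
R1 takes the fraction G_k/ΣG = 0.2874/1.237 = 0.2323, so I = 3.28 × 0.2323 = 0.7621 A.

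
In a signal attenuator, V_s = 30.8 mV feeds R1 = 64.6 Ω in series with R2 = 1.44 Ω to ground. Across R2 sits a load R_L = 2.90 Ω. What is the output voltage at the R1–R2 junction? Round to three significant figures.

R2 ‖ R_L = (1.44 × 2.90)/(1.44 + 2.90) = 0.9622 Ω.
Voltage divider with the loaded lower leg: V_out = 30.8 × 0.9622/(64.6 + 0.9622) = 30.8 × 0.01468 = 0.4520 mV.

V_out ≈ 0.452 mV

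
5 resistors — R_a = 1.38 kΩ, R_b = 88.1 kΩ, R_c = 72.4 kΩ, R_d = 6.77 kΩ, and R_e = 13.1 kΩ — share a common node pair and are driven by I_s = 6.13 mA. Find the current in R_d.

Total conductance ΣG = 1/1.38 + 1/88.1 + 1/72.4 + 1/6.77 + 1/13.1 = 0.9738 (units of 1/kΩ).
R_d takes the fraction G_k/ΣG = 0.1477/0.9738 = 0.1517, so I = 6.13 × 0.1517 = 0.9298 mA.

I ≈ 0.930 mA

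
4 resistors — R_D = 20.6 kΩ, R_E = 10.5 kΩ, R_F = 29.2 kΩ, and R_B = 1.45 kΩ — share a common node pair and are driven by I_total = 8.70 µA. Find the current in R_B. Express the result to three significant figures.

ΣG = 1/20.6 + 1/10.5 + 1/29.2 + 1/1.45 = 0.8677.
R_B takes the fraction G_k/ΣG = 0.6897/0.8677 = 0.7948, so I = 8.70 × 0.7948 = 6.915 µA.

I ≈ 6.91 µA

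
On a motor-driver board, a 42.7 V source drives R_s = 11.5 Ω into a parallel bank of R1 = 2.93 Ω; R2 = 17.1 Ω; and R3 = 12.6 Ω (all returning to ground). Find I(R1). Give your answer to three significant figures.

I ≈ 2.24 A

Combine the parallel branches: R_p = (1/2.93 + 1/17.1 + 1/12.6)⁻¹ = 2.087 Ω.
V_A = 42.7 × 2.087/13.59 = 6.559 V.
Branch current I = V_A/R1 = 6.559/2.93 = 2.239 A.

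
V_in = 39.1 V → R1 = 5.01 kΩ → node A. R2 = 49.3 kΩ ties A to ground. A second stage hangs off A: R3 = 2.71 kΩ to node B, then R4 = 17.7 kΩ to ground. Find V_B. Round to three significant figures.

Looking into the second stage from A: R3 + R4 = 20.41 kΩ appears in parallel with R2.
Effective lower resistance at A: R2 ‖ 20.41 = 14.43 kΩ.
V_A = 39.1 × 14.43/(5.01 + 14.43) = 29.03 V.
Then the unloaded second divider: V_B = V_A × R4/(R3+R4) = 29.03 × 0.8672 = 25.17 V.

V_B ≈ 25.2 V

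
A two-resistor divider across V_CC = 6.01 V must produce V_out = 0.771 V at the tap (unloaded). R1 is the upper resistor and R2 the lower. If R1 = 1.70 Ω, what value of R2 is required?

R2 ≈ 0.250 Ω

The divider ratio is R2/(R1+R2) = 0.771/6.01 = 0.1283.
Rearranging, R2 = R1·k/(1−k) = 1.70 × 0.1472 = 0.2502 Ω.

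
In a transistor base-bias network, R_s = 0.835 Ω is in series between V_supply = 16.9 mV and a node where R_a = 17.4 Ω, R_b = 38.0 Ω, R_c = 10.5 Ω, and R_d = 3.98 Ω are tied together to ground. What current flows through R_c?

Parallel bank: R_p = 1/(1/17.4 + 1/38.0 + 1/10.5 + 1/3.98) = 2.324 Ω.
V_A by voltage divider: V_A = 16.9 × 2.324/(0.835 + 2.324) = 12.43 mV.
I(R_c) = V_A / R_c = 12.43/10.5 = 1.184 mA.

I ≈ 1.18 mA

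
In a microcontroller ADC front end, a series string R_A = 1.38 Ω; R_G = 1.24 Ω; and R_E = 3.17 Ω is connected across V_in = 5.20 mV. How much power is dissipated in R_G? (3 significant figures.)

P ≈ 1.00 µW

The common current is I = 5.20/5.790 = 0.8981 mA.
P(R_G) = I²·R_G = (0.8981)² × 1.24 = 1.000 µW.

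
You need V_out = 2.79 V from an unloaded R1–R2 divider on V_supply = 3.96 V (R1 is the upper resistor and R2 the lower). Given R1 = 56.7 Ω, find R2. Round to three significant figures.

R2 ≈ 135 Ω

V_out/V_supply = R2/(R1+R2) = 0.7045.
So R2 = R1 · V_out/(V_supply − V_out) = 56.7 × 2.79/(3.96 − 2.79) = 56.7 × 2.385 = 135.2 Ω.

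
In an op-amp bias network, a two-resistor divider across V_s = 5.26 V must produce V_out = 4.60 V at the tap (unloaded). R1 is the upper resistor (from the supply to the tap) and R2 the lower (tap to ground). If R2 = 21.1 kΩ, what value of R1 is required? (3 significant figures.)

Required fraction k = V_out/V_s = 0.8745.
R1 = R2·(1/k − 1) = 21.1 × 0.1435 = 3.027 kΩ.

R1 ≈ 3.03 kΩ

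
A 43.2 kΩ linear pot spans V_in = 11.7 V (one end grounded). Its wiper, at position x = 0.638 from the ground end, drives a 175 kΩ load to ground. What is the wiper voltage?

The pot divides into 15.64 kΩ above the wiper and 27.56 kΩ below.
Lower segment in parallel with the load: 27.56 ‖ 175 = 23.81 kΩ.
Loaded-divider output: V_out = 11.7 × 0.6036 = 7.062 V.
(Unloaded: V_out = x·V_in = 7.46 V.)

V_out ≈ 7.06 V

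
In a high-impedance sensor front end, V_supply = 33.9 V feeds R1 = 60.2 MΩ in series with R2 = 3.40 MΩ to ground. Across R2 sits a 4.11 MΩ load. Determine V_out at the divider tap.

V_out ≈ 1.02 V

The load sits in parallel with R2, giving an effective lower resistance R2' = R2·R_L/(R2+R_L) = 1.861 MΩ.
Then V_out = V_supply · R2'/(R1 + R2') = 33.9 × 1.861/62.06 = 1.016 V.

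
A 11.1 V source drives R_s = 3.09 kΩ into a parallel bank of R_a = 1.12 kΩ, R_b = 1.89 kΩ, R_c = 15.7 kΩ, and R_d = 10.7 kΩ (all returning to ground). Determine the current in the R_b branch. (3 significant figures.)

I ≈ 0.999 mA

Parallel bank: R_p = 1/(1/1.12 + 1/1.89 + 1/15.7 + 1/10.7) = 0.6333 kΩ.
V_A by voltage divider: V_A = 11.1 × 0.6333/(3.09 + 0.6333) = 1.888 V.
Branch current I = V_A/R_b = 1.888/1.89 = 0.9989 mA.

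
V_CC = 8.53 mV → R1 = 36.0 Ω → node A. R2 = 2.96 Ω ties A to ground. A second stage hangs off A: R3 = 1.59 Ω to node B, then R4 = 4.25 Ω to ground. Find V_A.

The second stage (R3 + R4 = 5.840 Ω) loads node A in parallel with R2.
Effective lower resistance at A: R2 ‖ 5.840 = 1.964 Ω.
First divider: V_A = V_CC · 1.964/(36.0 + 1.964) = 0.4414 mV.

V_A ≈ 0.441 mV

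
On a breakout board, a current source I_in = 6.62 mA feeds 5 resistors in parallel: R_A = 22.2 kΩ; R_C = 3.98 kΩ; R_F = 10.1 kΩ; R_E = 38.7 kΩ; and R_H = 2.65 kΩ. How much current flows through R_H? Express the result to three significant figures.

I ≈ 3.13 mA

ΣG = 1/22.2 + 1/3.98 + 1/10.1 + 1/38.7 + 1/2.65 = 0.7985.
Current divider: I(R_H) = I_in · G_k/ΣG = 6.62 × (0.3774/0.7985) = 6.62 × 0.4726 = 3.128 mA.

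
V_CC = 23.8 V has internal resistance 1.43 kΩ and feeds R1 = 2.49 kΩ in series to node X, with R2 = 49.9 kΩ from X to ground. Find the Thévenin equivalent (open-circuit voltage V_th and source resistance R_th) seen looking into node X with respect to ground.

V_th ≈ 22.1 V, R_th ≈ 3.63 kΩ

R1' = 1.43 + 2.49 = 3.920 kΩ (source resistance + R1).
Open-circuit (no load on X): V_th = V_CC · R2/(R1' + R2) = 23.8 × 49.9/(3.920 + 49.9) = 22.07 V.
Looking into X with the source shorted: R_th = R1'·R2/(R1'+R2) = 3.920 × 49.9/53.82 = 3.634 kΩ.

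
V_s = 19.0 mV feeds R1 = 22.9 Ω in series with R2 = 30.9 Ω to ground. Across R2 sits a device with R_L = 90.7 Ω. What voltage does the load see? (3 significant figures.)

R2 ‖ R_L = (30.9 × 90.7)/(30.9 + 90.7) = 23.05 Ω.
Voltage divider with the loaded lower leg: V_out = 19.0 × 23.05/(22.9 + 23.05) = 19.0 × 0.5016 = 9.531 mV.
(Unloaded it would be 10.9 mV; the load pulls it down.)

V_out ≈ 9.53 mV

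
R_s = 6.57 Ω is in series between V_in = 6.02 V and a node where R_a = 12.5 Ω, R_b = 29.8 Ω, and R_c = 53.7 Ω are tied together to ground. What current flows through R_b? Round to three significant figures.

Parallel bank: R_p = 1/(1/12.5 + 1/29.8 + 1/53.7) = 7.565 Ω.
Node voltage V_A = V_in · R_p/(R_s + R_p) = 6.02 × 0.5352 = 3.222 V.
I(R_b) = V_A / R_b = 3.222/29.8 = 0.1081 A.

I ≈ 0.108 A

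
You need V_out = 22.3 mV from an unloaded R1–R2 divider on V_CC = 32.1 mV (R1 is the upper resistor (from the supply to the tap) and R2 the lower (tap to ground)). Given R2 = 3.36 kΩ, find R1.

R1 ≈ 1.48 kΩ

V_out/V_CC = R2/(R1+R2) = 0.6947.
So R1 = R2 · (V_CC/V_out − 1) = 3.36 × (32.1/22.3 − 1) = 3.36 × 0.4395 = 1.477 kΩ.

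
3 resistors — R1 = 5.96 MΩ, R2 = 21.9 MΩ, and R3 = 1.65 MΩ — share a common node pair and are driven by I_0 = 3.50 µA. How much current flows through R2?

ΣG = 1/5.96 + 1/21.9 + 1/1.65 = 0.8195.
R2 takes the fraction G_k/ΣG = 0.04566/0.8195 = 0.05572, so I = 3.50 × 0.05572 = 0.1950 µA.

I ≈ 0.195 µA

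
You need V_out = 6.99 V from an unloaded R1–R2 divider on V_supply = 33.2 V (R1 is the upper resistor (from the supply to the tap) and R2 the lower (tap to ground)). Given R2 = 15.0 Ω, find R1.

V_out/V_supply = R2/(R1+R2) = 0.2105.
R1 = R2·(1/k − 1) = 15.0 × 3.750 = 56.24 Ω.

R1 ≈ 56.2 Ω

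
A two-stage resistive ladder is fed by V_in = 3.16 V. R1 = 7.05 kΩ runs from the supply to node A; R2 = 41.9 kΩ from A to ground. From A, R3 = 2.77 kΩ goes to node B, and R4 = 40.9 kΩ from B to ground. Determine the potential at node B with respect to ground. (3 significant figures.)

V_B ≈ 2.23 V

The second stage (R3 + R4 = 43.67 kΩ) loads node A in parallel with R2.
R2 ‖ (R3+R4) = 21.38 kΩ.
So V_A = 3.16 × 0.7521 = 2.376 V.
Stage 2 is unloaded, so V_B = V_A · R4/(R3+R4) = 2.376 × 40.9/43.67 = 2.226 V.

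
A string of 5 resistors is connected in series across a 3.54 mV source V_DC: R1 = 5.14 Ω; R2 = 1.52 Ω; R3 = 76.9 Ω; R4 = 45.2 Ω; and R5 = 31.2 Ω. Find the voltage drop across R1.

ΣR = 5.14 + 1.52 + 76.9 + 45.2 + 31.2 = 160.0 Ω.
Voltage divider: V = V_DC · (5.140 / 160.0) = 3.54 × 0.03213 = 0.1138 mV.

V ≈ 0.114 mV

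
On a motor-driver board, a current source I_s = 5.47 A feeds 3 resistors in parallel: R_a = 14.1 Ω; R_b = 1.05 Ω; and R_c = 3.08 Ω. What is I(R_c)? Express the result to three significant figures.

Total conductance ΣG = 1/14.1 + 1/1.05 + 1/3.08 = 1.348 (units of 1/Ω).
R_c takes the fraction G_k/ΣG = 0.3247/1.348 = 0.2409, so I = 5.47 × 0.2409 = 1.318 A.

I ≈ 1.32 A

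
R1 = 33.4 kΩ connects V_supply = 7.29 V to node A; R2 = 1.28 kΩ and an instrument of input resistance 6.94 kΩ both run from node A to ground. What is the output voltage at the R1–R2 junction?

V_out ≈ 0.228 V

The load sits in parallel with R2, giving an effective lower resistance R2' = R2·R_L/(R2+R_L) = 1.081 kΩ.
Then V_out = V_supply · R2'/(R1 + R2') = 7.29 × 1.081/34.48 = 0.2285 V.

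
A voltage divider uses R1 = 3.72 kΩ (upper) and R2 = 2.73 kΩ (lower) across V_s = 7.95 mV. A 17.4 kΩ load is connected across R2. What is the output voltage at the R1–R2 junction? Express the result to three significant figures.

V_out ≈ 3.09 mV

The load sits in parallel with R2, giving an effective lower resistance R2' = R2·R_L/(R2+R_L) = 2.360 kΩ.
Voltage divider with the loaded lower leg: V_out = 7.95 × 2.360/(3.72 + 2.360) = 7.95 × 0.3881 = 3.086 mV.
(Unloaded it would be 3.36 mV; the load pulls it down.)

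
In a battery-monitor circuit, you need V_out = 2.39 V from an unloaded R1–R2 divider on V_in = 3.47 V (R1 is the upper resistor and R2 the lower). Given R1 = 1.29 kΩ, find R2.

R2 ≈ 2.85 kΩ

Required fraction k = V_out/V_in = 0.6888.
R2 = R1 · 0.6888/(1 − 0.6888) = 2.855 kΩ.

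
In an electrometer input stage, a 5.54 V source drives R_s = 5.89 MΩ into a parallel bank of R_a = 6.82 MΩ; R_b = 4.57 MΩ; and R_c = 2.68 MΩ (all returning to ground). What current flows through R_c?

I ≈ 0.386 µA

Equivalent of the parallel group: R_p = 1.354 MΩ.
V_A = 5.54 × 1.354/7.244 = 1.035 V.
I(R_c) = V_A / R_c = 1.035/2.68 = 0.3864 µA.
(Check via current divider: I_total = 0.7648 µA; share G_k/ΣG = 0.5052 → same result.)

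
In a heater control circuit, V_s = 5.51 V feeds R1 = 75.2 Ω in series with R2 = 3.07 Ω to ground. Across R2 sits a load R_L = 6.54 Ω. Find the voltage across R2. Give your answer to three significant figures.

V_out ≈ 0.149 V

R2 ‖ R_L = (3.07 × 6.54)/(3.07 + 6.54) = 2.089 Ω.
Then V_out = V_s · R2'/(R1 + R2') = 5.51 × 2.089/77.29 = 0.1489 V.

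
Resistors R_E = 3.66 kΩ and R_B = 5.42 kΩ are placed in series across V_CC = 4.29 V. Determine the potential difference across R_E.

V ≈ 1.73 V

Series total: ΣR = 3.66 + 5.42 = 9.080 kΩ.
V = V_CC · R/ΣR = 4.29 × 0.4031 = 1.729 V.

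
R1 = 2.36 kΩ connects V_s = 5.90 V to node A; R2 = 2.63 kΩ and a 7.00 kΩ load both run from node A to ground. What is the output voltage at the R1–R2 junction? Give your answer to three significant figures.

R2 ‖ R_L = (2.63 × 7.00)/(2.63 + 7.00) = 1.912 kΩ.
Then V_out = V_s · R2'/(R1 + R2') = 5.90 × 1.912/4.272 = 2.640 V.

V_out ≈ 2.64 V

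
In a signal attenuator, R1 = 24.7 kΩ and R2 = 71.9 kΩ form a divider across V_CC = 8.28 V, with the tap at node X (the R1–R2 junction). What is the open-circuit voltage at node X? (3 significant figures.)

With X open, the divider is unloaded: V_th = 8.28 × 71.9/96.60 = 6.163 V.

V_th ≈ 6.16 V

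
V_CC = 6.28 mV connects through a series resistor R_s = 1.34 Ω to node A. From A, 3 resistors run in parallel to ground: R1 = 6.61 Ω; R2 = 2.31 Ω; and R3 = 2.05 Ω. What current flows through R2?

Combine the parallel branches: R_p = (1/6.61 + 1/2.31 + 1/2.05)⁻¹ = 0.9328 Ω.
V_A = 6.28 × 0.9328/2.273 = 2.578 mV.
I(R2) = V_A / R2 = 2.578/2.31 = 1.116 mA.

I ≈ 1.12 mA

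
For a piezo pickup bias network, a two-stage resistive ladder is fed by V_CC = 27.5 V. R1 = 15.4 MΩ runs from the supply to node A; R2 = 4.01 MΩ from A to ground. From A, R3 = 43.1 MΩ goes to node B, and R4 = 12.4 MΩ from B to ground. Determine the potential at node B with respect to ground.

V_B ≈ 1.20 V

Node A sees R2 in parallel with the series input of stage 2, R3 + R4 = 55.50 MΩ.
R2 ‖ (R3+R4) = 3.740 MΩ.
First divider: V_A = V_CC · 3.740/(15.4 + 3.740) = 5.373 V.
V_B = V_A × 0.2234 = 1.201 V.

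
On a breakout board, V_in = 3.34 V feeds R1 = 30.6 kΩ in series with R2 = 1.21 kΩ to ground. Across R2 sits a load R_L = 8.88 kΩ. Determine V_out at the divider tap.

V_out ≈ 0.112 V

First combine the lower leg with the load: R2 ‖ R_L = 1.065 kΩ.
Voltage divider with the loaded lower leg: V_out = 3.34 × 1.065/(30.6 + 1.065) = 3.34 × 0.03363 = 0.1123 V.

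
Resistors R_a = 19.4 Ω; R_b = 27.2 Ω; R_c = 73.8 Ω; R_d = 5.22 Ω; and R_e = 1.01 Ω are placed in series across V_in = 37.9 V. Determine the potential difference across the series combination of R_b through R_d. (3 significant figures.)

V ≈ 31.8 V

ΣR = 19.4 + 27.2 + 73.8 + 5.22 + 1.01 = 126.6 Ω.
R_{R_b..R_d} = 27.2 + 73.8 + 5.22 = 106.2 Ω.
V = V_in · R/ΣR = 37.9 × 0.8388 = 31.79 V.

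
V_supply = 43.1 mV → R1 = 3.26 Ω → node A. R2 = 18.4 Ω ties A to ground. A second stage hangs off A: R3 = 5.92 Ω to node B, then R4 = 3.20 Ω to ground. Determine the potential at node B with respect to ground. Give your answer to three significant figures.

V_B ≈ 9.85 mV

Looking into the second stage from A: R3 + R4 = 9.120 Ω appears in parallel with R2.
Effective lower resistance at A: R2 ‖ 9.120 = 6.098 Ω.
V_A = 43.1 × 6.098/(3.26 + 6.098) = 28.08 mV.
Then the unloaded second divider: V_B = V_A × R4/(R3+R4) = 28.08 × 0.3509 = 9.854 mV.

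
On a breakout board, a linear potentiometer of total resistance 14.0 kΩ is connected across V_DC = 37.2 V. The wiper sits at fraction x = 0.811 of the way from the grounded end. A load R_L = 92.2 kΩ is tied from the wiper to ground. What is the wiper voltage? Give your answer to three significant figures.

The pot divides into 2.646 kΩ above the wiper and 11.35 kΩ below.
Lower segment in parallel with the load: 11.35 ‖ 92.2 = 10.11 kΩ.
Loaded-divider output: V_out = 37.2 × 0.7926 = 29.48 V.

V_out ≈ 29.5 V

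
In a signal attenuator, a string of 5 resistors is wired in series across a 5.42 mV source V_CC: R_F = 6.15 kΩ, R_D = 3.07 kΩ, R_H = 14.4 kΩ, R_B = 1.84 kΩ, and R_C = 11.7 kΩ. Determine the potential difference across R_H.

ΣR = 6.15 + 3.07 + 14.4 + 1.84 + 11.7 = 37.16 kΩ.
Voltage divider: V = V_CC · (14.40 / 37.16) = 5.42 × 0.3875 = 2.100 mV.

V ≈ 2.10 mV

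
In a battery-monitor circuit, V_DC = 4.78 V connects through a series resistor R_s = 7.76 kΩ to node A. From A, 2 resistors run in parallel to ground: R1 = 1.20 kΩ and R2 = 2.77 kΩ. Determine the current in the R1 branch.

Parallel bank: R_p = 1/(1/1.20 + 1/2.77) = 0.8373 kΩ.
V_A by voltage divider: V_A = 4.78 × 0.8373/(7.76 + 0.8373) = 0.4655 V.
I(R1) = V_A / R1 = 0.4655/1.20 = 0.3879 mA.

I ≈ 0.388 mA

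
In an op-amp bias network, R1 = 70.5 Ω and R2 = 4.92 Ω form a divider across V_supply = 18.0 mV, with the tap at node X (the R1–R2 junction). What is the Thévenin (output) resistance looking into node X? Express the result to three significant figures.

R_th ≈ 4.60 Ω

Zeroing V_supply shorts the top of R1 to ground, so R_th = R1 ‖ R2 = 4.599 Ω.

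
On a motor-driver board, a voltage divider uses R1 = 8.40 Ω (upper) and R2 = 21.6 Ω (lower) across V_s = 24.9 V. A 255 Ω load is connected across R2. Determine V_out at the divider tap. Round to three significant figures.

The load sits in parallel with R2, giving an effective lower resistance R2' = R2·R_L/(R2+R_L) = 19.91 Ω.
Then V_out = V_s · R2'/(R1 + R2') = 24.9 × 19.91/28.31 = 17.51 V.

V_out ≈ 17.5 V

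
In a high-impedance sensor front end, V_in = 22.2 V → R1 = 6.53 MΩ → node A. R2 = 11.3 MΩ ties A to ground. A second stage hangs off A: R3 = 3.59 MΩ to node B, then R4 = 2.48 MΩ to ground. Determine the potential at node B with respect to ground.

V_B ≈ 3.42 V

Node A sees R2 in parallel with the series input of stage 2, R3 + R4 = 6.070 MΩ.
R2 ‖ (R3+R4) = 3.949 MΩ.
V_A = 22.2 × 3.949/(6.53 + 3.949) = 8.366 V.
V_B = V_A × 0.4086 = 3.418 V.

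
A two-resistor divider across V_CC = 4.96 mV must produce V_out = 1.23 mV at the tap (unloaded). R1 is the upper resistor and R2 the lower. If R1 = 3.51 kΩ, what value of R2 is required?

The divider ratio is R2/(R1+R2) = 1.23/4.96 = 0.2480.
R2 = R1 · 0.2480/(1 − 0.2480) = 1.157 kΩ.

R2 ≈ 1.16 kΩ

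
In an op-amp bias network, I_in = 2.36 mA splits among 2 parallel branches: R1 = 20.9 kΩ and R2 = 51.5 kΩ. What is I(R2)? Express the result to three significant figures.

I ≈ 0.681 mA

Two-branch current divider: I_k = I_in · R_other/(R_1 + R_2).
I(R2) = 2.36 × 20.9/(20.9 + 51.5) = 2.36 × 0.2887 = 0.6813 mA.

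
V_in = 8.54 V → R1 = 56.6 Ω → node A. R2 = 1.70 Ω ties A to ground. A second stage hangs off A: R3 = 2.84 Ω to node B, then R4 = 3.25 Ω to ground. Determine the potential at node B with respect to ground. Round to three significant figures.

Node A sees R2 in parallel with the series input of stage 2, R3 + R4 = 6.090 Ω.
R2 ‖ (R3+R4) = 1.329 Ω.
First divider: V_A = V_in · 1.329/(56.6 + 1.329) = 0.1959 V.
Stage 2 is unloaded, so V_B = V_A · R4/(R3+R4) = 0.1959 × 3.25/6.090 = 0.1046 V.

V_B ≈ 0.105 V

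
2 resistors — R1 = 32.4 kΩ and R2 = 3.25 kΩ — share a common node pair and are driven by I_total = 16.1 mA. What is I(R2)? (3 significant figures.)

I ≈ 14.6 mA

With just two branches, the current splits inversely with resistance.
So I = 16.1 × 32.4/35.65 = 14.63 mA.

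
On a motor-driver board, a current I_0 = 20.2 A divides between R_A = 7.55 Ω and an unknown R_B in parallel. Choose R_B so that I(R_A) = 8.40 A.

The fraction through R_A equals R_B/(R_A+R_B).
8.40/20.2 = R_B/(R_A + R_B) → R_B = R_A · (0.4158)/(1 − 0.4158) = 7.55 × 0.7119 = 5.375 Ω.

R_B ≈ 5.37 Ω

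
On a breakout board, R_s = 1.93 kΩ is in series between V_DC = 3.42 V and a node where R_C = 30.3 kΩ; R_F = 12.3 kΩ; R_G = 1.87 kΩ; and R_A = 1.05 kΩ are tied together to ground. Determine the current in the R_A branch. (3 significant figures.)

I ≈ 0.796 mA

Equivalent of the parallel group: R_p = 0.6244 kΩ.
V_A = 3.42 × 0.6244/2.554 = 0.8360 V.
Branch current I = V_A/R_A = 0.8360/1.05 = 0.7962 mA.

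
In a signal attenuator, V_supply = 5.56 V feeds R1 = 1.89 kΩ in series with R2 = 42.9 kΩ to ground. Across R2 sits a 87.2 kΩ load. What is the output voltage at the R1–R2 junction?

R2 ‖ R_L = (42.9 × 87.2)/(42.9 + 87.2) = 28.75 kΩ.
Now apply the divider: V_out = 5.56 × 0.9383 = 5.217 V.

V_out ≈ 5.22 V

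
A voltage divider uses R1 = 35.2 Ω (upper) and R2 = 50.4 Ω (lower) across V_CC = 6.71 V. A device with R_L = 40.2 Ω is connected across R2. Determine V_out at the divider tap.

V_out ≈ 2.61 V

R2 ‖ R_L = (50.4 × 40.2)/(50.4 + 40.2) = 22.36 Ω.
Now apply the divider: V_out = 6.71 × 0.3885 = 2.607 V.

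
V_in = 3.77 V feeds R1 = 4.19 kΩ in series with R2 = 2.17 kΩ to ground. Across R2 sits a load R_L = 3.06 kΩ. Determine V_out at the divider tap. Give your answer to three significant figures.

First combine the lower leg with the load: R2 ‖ R_L = 1.270 kΩ.
Voltage divider with the loaded lower leg: V_out = 3.77 × 1.270/(4.19 + 1.270) = 3.77 × 0.2325 = 0.8767 V.
(Unloaded it would be 1.29 V; the load pulls it down.)

V_out ≈ 0.877 V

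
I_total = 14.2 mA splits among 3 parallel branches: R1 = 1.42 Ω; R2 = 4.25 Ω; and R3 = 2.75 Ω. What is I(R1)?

ΣG = 1/1.42 + 1/4.25 + 1/2.75 = 1.303.
By the current-divider rule, I = I_total · G_k/ΣG = 14.2 × 0.5404 = 7.674 mA.

I ≈ 7.67 mA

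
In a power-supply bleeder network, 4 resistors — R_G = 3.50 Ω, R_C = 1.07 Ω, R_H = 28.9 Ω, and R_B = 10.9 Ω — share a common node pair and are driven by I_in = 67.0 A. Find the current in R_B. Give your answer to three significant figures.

Total conductance ΣG = 1/3.50 + 1/1.07 + 1/28.9 + 1/10.9 = 1.347 (units of 1/Ω).
Current divider: I(R_B) = I_in · G_k/ΣG = 67.0 × (0.09174/1.347) = 67.0 × 0.06813 = 4.565 A.

I ≈ 4.56 A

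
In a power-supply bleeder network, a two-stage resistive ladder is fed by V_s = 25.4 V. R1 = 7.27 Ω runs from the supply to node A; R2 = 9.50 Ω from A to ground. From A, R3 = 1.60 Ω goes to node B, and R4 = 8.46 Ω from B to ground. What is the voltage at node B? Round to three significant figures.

V_B ≈ 8.59 V

Looking into the second stage from A: R3 + R4 = 10.06 Ω appears in parallel with R2.
Effective lower resistance at A: R2 ‖ 10.06 = 4.886 Ω.
So V_A = 25.4 × 0.4019 = 10.21 V.
Stage 2 is unloaded, so V_B = V_A · R4/(R3+R4) = 10.21 × 8.46/10.06 = 8.586 V.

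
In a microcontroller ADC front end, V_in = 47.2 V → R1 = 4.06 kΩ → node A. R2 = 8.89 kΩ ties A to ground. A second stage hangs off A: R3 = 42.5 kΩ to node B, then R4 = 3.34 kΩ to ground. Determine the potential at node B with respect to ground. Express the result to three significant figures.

Node A sees R2 in parallel with the series input of stage 2, R3 + R4 = 45.84 kΩ.
R2 ‖ (R3+R4) = 7.446 kΩ.
First divider: V_A = V_in · 7.446/(4.06 + 7.446) = 30.54 V.
Stage 2 is unloaded, so V_B = V_A · R4/(R3+R4) = 30.54 × 3.34/45.84 = 2.226 V.

V_B ≈ 2.23 V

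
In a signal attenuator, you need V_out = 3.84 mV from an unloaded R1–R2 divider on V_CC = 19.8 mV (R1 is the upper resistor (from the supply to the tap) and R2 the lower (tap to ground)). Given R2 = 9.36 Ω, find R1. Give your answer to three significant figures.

R1 ≈ 38.9 Ω

The divider ratio is R2/(R1+R2) = 3.84/19.8 = 0.1939.
So R1 = R2 · (V_CC/V_out − 1) = 9.36 × (19.8/3.84 − 1) = 9.36 × 4.156 = 38.90 Ω.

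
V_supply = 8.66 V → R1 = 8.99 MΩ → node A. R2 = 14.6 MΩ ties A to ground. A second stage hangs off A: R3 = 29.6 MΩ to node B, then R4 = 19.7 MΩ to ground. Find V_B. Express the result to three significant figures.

Looking into the second stage from A: R3 + R4 = 49.30 MΩ appears in parallel with R2.
R2 ‖ (R3+R4) = 11.26 MΩ.
So V_A = 8.66 × 0.5561 = 4.816 V.
V_B = V_A × 0.3996 = 1.925 V.

V_B ≈ 1.92 V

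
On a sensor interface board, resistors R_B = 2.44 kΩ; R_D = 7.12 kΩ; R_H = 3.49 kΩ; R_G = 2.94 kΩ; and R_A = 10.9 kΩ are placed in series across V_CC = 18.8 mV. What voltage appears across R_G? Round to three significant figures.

Total series resistance ΣR = 2.44 + 7.12 + 3.49 + 2.94 + 10.9 = 26.89 kΩ.
By the voltage-divider rule, V = 18.8 × 2.940/26.89 = 2.055 mV.

V ≈ 2.06 mV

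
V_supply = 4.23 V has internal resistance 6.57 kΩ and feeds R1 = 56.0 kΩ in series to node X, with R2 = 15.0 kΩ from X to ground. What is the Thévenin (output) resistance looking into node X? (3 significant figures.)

R1' = 6.57 + 56.0 = 62.57 kΩ (source resistance + R1).
With V_supply suppressed (replaced by a short), R_th = R1' ‖ R2 = (62.57 × 15.0)/(62.57 + 15.0) = 12.10 kΩ.

R_th ≈ 12.1 kΩ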